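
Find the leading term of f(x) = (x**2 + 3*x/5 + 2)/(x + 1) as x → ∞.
x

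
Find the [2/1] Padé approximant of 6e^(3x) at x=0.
(9*x**2 + 12*x + 6)/(1 - x)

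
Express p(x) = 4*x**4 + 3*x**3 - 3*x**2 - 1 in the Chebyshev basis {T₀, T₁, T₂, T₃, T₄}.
-T₀ + (9/4)T₁ + (1/2)T₂ + (3/4)T₃ + (1/2)T₄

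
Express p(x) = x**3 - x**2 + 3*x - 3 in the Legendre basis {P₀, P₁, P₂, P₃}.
(-10/3)P₀ + (18/5)P₁ + (-2/3)P₂ + (2/5)P₃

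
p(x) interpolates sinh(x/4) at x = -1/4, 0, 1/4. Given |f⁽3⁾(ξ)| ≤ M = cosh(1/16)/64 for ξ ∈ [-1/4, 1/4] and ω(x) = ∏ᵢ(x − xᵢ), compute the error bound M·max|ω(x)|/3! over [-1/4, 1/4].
sqrt(3)*cosh(1/16)/110592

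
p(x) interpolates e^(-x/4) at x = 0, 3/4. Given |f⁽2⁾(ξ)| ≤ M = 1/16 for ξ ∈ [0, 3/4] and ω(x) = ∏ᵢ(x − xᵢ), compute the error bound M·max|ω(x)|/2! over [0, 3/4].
9/2048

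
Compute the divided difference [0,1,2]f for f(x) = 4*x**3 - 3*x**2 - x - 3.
9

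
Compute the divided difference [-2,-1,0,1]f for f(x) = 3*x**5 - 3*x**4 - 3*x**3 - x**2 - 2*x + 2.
18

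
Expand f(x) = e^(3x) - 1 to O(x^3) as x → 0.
3*x + 9*x**2/2 + O(x**3)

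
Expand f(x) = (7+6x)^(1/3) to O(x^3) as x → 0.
7**(1/3) + 2*7**(1/3)*x/7 - 4*7**(1/3)*x**2/49 + O(x**3)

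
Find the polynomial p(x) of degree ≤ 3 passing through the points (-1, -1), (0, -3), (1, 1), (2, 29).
3*x**3 + 3*x**2 - 2*x - 3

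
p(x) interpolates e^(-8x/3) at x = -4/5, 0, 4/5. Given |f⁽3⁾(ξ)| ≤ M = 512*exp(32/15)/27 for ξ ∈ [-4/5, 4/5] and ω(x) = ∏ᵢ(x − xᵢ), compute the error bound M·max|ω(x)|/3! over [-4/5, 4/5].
32768*sqrt(3)*exp(32/15)/91125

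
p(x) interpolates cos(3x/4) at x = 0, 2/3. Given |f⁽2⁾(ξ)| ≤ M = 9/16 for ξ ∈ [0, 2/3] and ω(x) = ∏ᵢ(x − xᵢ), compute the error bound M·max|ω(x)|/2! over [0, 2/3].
1/32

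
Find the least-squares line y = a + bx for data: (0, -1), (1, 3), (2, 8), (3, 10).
a = -7/10, b = 19/5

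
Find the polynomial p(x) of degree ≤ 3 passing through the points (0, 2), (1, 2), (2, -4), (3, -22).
-x**3 + x + 2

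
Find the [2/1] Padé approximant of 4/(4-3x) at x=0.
1/(1 - 3*x/4)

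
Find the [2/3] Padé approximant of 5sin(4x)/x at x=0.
(20 - 112*x**2/3)/(4*x**2/5 + 1)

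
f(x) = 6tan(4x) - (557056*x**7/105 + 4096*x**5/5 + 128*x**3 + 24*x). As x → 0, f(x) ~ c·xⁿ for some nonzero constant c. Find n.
9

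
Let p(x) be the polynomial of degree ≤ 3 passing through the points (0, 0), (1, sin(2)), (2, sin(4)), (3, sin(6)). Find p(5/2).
15*sin(4)/16 - 5*sin(2)/16 + 5*sin(6)/16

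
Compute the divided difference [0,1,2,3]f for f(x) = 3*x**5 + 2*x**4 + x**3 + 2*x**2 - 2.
88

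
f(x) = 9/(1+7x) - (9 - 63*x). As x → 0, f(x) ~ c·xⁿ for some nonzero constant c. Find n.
2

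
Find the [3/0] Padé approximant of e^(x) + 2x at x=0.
x**3/6 + x**2/2 + 3*x + 1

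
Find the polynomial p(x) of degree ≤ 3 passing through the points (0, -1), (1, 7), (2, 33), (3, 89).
2*x**3 + 3*x**2 + 3*x - 1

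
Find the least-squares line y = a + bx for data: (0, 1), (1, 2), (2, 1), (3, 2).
a = 6/5, b = 1/5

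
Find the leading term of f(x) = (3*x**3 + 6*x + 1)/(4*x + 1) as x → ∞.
3*x**2/4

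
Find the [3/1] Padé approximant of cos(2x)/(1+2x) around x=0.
(x**3/3 - 7*x**2/3 + x/6 + 1)/(13*x/6 + 1)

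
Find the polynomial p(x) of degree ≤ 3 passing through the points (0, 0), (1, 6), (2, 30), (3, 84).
2*x**3 + 3*x**2 + x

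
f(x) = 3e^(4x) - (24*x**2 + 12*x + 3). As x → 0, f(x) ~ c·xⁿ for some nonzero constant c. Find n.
3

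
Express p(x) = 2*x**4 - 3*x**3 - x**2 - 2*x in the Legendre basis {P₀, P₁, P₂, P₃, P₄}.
(1/15)P₀ + (-19/5)P₁ + (10/21)P₂ + (-6/5)P₃ + (16/35)P₄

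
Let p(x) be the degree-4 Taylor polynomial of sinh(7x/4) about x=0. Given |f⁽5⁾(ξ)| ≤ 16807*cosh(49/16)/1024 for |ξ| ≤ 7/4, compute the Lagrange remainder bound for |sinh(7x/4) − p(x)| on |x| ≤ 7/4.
282475249*cosh(49/16)/125829120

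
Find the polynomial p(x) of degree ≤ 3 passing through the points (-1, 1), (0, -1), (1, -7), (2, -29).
-2*x**3 - 2*x**2 - 2*x - 1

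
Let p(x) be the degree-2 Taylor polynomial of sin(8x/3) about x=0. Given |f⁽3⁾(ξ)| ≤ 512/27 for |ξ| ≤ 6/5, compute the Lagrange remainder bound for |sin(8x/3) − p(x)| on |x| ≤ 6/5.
2048/375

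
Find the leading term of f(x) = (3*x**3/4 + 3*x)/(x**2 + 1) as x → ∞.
3*x/4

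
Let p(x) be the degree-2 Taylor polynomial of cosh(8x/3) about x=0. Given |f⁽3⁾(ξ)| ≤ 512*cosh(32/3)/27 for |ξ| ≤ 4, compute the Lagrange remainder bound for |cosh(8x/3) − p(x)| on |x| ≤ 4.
16384*cosh(32/3)/81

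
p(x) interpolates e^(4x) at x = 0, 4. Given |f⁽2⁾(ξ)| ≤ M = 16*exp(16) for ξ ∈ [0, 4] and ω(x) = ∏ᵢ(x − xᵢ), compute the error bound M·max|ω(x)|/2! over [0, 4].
32*exp(16)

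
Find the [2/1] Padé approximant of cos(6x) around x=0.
1 - 18*x**2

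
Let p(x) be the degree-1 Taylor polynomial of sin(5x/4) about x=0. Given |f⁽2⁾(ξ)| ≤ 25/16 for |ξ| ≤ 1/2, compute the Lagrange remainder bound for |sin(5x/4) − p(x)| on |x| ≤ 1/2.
25/128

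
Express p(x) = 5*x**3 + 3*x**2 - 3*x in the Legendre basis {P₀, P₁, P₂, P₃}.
P₀ + (2)P₂ + (2)P₃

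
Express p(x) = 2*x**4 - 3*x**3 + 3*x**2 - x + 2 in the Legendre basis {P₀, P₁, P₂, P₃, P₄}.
(17/5)P₀ + (-14/5)P₁ + (22/7)P₂ + (-6/5)P₃ + (16/35)P₄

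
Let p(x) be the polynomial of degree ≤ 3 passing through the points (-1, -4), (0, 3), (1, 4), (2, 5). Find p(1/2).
31/8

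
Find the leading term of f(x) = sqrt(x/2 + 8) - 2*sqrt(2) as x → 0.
sqrt(2)*x/16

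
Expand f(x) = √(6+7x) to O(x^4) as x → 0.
sqrt(6) + 7*sqrt(6)*x/12 - 49*sqrt(6)*x**2/288 + 343*sqrt(6)*x**3/3456 + O(x**4)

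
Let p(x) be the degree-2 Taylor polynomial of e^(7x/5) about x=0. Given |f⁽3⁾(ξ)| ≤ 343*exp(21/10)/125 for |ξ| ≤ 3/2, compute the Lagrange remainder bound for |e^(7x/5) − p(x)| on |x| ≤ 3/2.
3087*exp(21/10)/2000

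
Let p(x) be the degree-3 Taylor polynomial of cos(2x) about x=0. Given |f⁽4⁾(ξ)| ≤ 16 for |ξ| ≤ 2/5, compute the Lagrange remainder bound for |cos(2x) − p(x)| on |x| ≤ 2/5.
32/1875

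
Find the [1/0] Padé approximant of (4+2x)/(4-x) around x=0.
3*x/4 + 1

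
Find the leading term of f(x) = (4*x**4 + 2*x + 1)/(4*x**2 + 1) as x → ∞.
x**2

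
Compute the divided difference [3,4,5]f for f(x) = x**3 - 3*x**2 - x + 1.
9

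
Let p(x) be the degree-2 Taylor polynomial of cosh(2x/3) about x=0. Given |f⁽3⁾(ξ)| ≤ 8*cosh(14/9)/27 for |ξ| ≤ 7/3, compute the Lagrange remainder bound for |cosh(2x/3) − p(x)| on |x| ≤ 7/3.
1372*cosh(14/9)/2187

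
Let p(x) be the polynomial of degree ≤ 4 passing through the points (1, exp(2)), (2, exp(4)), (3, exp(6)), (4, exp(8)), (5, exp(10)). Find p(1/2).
(-180*exp(6) - 420*exp(2) + 315 + 378*exp(4) + 35*exp(8))*exp(2)/128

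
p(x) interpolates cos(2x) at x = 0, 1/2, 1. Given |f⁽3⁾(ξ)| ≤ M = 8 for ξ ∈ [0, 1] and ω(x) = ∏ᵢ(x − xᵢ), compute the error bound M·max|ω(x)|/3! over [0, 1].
sqrt(3)/27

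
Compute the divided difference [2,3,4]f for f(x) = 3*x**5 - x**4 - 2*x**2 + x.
798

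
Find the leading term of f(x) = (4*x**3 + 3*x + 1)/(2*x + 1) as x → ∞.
2*x**2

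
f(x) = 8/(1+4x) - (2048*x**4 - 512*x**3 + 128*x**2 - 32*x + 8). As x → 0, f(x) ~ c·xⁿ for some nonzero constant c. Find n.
5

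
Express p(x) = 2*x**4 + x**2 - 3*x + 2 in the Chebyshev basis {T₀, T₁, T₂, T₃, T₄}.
(13/4)T₀ + (-3)T₁ + (3/2)T₂ + (1/4)T₄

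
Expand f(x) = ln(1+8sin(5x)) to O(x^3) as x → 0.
40*x - 800*x**2 + O(x**3)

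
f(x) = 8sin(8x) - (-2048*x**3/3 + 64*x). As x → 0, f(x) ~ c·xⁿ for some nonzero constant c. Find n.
5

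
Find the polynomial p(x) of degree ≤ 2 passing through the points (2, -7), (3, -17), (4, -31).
1 - 2*x**2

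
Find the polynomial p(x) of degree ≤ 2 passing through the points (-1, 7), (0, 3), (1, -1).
3 - 4*x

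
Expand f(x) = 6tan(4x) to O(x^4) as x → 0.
24*x + 128*x**3 + O(x**4)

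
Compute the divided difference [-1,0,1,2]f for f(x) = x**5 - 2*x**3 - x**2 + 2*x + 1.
3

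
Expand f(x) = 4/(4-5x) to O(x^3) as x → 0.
1 + 5*x/4 + 25*x**2/16 + O(x**3)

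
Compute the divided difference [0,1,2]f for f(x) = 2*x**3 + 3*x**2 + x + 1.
9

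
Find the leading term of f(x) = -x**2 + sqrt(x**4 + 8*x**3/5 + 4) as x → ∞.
4*x/5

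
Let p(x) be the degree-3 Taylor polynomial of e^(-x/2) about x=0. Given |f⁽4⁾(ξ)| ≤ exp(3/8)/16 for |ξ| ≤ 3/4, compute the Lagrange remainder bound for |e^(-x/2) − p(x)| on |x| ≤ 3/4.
27*exp(3/8)/32768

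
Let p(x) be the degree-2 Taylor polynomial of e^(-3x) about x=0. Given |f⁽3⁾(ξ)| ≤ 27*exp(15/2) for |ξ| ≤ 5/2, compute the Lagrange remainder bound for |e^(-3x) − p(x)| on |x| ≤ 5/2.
1125*exp(15/2)/16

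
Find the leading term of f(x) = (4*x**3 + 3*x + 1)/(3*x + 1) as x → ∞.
4*x**2/3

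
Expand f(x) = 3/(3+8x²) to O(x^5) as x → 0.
1 - 8*x**2/3 + 64*x**4/9 + O(x**5)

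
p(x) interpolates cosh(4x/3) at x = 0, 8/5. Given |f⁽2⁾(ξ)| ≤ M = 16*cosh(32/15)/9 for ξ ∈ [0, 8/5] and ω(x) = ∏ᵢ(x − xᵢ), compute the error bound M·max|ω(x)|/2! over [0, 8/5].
128*cosh(32/15)/225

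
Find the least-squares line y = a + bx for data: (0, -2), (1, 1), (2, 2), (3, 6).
a = -2, b = 5/2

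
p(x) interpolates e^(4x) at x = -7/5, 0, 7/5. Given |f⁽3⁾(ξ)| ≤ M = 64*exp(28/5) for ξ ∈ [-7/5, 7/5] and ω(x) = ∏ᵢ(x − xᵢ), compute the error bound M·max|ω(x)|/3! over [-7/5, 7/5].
21952*sqrt(3)*exp(28/5)/3375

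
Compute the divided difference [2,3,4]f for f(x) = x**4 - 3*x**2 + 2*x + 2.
52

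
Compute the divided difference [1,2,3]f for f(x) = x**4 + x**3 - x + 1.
31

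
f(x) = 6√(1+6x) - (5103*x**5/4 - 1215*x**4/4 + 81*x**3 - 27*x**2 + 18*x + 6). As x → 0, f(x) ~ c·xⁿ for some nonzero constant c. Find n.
6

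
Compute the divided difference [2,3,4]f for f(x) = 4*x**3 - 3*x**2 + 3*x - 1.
33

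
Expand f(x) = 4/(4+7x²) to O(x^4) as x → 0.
1 - 7*x**2/4 + O(x**4)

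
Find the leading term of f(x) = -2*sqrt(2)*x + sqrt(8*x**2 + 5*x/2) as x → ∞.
5*sqrt(2)/16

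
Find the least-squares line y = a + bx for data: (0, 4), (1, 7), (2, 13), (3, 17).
a = 7/2, b = 9/2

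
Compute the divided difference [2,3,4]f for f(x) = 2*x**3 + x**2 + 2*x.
19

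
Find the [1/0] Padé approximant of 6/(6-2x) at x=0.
x/3 + 1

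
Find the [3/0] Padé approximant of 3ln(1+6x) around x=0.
18*x*(12*x**2 - 3*x + 1)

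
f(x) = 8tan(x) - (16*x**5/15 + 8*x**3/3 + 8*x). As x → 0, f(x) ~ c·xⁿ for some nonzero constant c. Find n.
7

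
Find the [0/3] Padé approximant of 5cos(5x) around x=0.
5/(25*x**2/2 + 1)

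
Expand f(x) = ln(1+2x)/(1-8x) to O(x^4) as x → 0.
2*x + 14*x**2 + 344*x**3/3 + O(x**4)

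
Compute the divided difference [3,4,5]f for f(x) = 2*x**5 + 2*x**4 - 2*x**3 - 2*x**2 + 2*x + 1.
1488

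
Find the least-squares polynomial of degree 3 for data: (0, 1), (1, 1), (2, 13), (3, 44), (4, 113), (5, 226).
59/63 + (-35/54)x + (-229/252)x² + (217/108)x³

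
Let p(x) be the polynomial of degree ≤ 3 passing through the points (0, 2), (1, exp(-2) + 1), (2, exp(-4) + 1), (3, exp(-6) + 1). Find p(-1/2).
(-35*exp(4) - 5 + 21*exp(2) + 51*exp(6))*exp(-6)/16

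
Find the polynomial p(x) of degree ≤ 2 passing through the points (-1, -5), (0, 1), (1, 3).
-2*x**2 + 4*x + 1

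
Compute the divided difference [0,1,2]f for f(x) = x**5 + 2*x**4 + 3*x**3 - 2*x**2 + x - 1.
36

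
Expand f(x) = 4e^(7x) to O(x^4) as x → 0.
4 + 28*x + 98*x**2 + 686*x**3/3 + O(x**4)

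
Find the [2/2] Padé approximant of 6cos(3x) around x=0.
(6 - 45*x**2/2)/(3*x**2/4 + 1)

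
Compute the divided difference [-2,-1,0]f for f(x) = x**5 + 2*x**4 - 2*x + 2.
-1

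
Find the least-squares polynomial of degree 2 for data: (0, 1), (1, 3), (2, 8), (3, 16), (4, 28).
38/35 + (9/70)x + (23/14)x²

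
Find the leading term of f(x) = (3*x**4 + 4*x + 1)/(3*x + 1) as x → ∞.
x**3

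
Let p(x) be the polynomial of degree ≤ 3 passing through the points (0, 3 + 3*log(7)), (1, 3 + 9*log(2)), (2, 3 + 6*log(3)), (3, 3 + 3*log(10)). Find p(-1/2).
3 + log(257298363*2**(3/8)*3**(7/8)*5**(1/16)*7**(9/16)/10485760)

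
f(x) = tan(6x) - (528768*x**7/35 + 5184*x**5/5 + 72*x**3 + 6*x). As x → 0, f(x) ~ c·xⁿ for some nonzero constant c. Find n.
9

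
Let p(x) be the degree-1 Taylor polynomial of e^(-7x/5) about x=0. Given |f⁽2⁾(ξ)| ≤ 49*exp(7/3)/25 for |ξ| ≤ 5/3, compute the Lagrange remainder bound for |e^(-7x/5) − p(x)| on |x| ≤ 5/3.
49*exp(7/3)/18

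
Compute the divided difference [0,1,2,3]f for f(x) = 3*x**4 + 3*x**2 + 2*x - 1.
18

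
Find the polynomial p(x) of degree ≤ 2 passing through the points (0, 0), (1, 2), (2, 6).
x**2 + x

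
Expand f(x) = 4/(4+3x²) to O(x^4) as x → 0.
1 - 3*x**2/4 + O(x**4)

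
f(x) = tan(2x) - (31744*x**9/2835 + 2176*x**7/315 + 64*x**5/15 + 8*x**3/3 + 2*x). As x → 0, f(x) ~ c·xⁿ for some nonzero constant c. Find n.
11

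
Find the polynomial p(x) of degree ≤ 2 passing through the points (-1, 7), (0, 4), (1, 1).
4 - 3*x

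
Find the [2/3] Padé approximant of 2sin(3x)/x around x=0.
(6 - 63*x**2/10)/(9*x**2/20 + 1)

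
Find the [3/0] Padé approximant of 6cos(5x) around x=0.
6 - 75*x**2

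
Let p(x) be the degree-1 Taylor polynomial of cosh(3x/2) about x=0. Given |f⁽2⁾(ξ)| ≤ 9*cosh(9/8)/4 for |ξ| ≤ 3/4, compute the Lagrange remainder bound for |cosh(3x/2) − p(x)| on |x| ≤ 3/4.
81*cosh(9/8)/128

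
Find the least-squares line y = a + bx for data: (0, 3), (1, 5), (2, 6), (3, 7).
a = 33/10, b = 13/10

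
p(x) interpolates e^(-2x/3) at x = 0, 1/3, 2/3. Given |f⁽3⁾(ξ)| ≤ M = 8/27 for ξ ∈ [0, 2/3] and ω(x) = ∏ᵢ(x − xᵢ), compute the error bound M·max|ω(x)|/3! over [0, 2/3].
8*sqrt(3)/19683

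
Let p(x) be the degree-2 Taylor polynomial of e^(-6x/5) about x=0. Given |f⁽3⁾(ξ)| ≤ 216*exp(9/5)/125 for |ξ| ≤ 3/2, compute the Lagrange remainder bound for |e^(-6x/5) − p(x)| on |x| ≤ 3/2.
243*exp(9/5)/250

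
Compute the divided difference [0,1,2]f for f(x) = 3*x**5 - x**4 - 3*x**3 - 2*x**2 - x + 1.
27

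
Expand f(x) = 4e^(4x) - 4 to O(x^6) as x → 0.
16*x + 32*x**2 + 128*x**3/3 + 128*x**4/3 + 512*x**5/15 + O(x**6)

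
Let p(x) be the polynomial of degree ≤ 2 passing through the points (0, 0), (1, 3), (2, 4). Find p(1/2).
7/4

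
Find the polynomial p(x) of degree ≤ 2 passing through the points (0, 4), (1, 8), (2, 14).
x**2 + 3*x + 4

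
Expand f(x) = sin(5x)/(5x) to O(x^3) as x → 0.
1 - 25*x**2/6 + O(x**3)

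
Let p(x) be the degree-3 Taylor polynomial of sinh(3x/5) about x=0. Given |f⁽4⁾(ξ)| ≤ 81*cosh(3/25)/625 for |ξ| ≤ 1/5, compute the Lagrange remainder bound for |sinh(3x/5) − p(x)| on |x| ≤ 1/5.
27*cosh(3/25)/3125000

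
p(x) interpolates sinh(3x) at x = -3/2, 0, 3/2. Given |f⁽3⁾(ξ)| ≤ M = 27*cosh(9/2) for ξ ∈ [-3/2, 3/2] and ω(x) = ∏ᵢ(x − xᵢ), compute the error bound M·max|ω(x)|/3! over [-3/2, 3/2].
27*sqrt(3)*cosh(9/2)/8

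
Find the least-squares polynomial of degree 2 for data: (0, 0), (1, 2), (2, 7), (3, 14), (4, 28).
11/35 + (-22/35)x + (13/7)x²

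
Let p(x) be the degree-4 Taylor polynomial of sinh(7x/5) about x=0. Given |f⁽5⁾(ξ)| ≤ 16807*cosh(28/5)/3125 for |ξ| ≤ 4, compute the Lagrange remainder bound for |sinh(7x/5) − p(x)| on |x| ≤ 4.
2151296*cosh(28/5)/46875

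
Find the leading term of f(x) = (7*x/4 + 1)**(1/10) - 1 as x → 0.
7*x/40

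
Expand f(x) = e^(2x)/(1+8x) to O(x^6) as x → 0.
1 - 6*x + 50*x**2 - 1196*x**3/3 + 3190*x**4 - 382796*x**5/15 + O(x**6)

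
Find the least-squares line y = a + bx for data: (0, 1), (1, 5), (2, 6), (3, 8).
a = 17/10, b = 11/5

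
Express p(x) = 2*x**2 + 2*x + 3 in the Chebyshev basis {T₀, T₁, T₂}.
(4)T₀ + (2)T₁ + T₂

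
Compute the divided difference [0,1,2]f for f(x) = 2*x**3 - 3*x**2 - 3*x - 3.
3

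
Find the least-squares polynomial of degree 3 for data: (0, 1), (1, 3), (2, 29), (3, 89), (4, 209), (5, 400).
53/63 + (-101/54)x + (467/252)x² + (313/108)x³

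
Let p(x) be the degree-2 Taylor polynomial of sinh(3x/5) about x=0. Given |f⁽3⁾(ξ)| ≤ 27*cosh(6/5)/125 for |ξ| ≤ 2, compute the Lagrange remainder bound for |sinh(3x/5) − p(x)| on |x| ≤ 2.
36*cosh(6/5)/125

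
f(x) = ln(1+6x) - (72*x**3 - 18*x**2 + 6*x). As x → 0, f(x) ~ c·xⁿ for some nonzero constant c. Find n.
4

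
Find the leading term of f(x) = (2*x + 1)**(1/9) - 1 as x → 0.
2*x/9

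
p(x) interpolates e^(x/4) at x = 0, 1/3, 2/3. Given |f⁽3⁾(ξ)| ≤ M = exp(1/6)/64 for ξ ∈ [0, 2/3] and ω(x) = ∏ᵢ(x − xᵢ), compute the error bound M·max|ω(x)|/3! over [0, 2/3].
sqrt(3)*exp(1/6)/46656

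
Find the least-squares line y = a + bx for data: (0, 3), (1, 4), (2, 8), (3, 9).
a = 27/10, b = 11/5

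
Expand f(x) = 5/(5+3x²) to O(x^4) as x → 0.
1 - 3*x**2/5 + O(x**4)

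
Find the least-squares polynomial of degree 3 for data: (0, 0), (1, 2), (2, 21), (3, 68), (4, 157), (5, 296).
1/14 + (-251/84)x + (20/7)x² + (23/12)x³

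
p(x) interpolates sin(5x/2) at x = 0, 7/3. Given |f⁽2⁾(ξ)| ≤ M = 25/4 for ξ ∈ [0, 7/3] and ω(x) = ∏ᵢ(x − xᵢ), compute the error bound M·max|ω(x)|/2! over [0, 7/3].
1225/288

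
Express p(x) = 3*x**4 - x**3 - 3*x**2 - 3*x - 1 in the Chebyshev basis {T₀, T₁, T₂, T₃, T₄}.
(-11/8)T₀ + (-15/4)T₁ + (-1/4)T₃ + (3/8)T₄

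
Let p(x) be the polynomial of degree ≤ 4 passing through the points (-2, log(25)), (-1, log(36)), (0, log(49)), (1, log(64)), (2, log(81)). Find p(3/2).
log(384*3**(17/32)*5**(59/64)*7**(29/32)/245)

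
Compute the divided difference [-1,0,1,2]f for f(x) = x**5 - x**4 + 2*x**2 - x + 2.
3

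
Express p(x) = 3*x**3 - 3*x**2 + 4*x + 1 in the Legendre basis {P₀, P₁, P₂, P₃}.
(29/5)P₁ + (-2)P₂ + (6/5)P₃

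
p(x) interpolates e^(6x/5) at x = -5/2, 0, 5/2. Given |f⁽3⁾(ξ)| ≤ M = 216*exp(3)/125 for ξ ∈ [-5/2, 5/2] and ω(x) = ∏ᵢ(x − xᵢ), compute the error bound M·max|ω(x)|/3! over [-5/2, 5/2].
sqrt(3)*exp(3)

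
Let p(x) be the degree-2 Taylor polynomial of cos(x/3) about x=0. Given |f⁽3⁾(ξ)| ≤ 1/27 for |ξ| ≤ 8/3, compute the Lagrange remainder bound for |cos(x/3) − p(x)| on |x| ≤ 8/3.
256/2187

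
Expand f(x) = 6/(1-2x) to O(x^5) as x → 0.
6 + 12*x + 24*x**2 + 48*x**3 + 96*x**4 + O(x**5)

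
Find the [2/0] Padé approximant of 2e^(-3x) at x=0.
9*x**2 - 6*x + 2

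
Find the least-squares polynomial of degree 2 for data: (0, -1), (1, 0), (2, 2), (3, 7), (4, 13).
-33/35 + (-3/14)x + (13/14)x²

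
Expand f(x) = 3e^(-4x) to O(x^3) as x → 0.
3 - 12*x + 24*x**2 + O(x**3)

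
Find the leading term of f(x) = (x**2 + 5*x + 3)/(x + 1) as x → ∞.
x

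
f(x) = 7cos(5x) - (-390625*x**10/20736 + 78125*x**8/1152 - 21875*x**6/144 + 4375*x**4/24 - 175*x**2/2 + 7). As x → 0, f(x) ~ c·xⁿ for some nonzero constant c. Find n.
12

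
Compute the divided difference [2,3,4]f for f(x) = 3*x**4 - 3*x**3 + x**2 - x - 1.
139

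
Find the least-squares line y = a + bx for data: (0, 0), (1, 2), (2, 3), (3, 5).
a = 1/10, b = 8/5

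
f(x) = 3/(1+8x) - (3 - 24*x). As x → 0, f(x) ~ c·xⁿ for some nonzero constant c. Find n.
2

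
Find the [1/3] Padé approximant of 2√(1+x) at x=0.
(7*x/4 + 2)/(x**3/64 - x**2/16 + 3*x/8 + 1)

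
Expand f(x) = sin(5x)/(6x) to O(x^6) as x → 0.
5/6 - 125*x**2/36 + 625*x**4/144 + O(x**6)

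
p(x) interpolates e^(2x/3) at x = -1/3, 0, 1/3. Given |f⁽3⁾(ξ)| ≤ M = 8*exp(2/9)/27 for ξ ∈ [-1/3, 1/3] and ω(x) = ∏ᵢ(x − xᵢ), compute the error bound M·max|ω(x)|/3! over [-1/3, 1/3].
8*sqrt(3)*exp(2/9)/19683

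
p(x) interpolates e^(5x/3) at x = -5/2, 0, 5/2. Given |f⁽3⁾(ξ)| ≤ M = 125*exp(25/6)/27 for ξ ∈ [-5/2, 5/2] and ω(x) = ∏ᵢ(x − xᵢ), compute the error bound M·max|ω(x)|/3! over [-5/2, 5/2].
15625*sqrt(3)*exp(25/6)/5832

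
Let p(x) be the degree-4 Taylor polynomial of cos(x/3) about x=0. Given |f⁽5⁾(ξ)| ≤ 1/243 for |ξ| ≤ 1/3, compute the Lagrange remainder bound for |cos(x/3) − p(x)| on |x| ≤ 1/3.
1/7085880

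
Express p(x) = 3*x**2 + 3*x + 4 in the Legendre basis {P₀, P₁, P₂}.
(5)P₀ + (3)P₁ + (2)P₂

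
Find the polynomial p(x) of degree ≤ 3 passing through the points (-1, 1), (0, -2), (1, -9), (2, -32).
-2*x**3 - 2*x**2 - 3*x - 2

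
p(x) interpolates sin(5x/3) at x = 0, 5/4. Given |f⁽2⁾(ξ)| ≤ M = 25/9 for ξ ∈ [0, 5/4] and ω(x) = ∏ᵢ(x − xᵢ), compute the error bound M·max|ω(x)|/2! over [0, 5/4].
625/1152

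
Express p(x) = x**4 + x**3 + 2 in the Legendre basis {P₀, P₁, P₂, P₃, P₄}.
(11/5)P₀ + (3/5)P₁ + (4/7)P₂ + (2/5)P₃ + (8/35)P₄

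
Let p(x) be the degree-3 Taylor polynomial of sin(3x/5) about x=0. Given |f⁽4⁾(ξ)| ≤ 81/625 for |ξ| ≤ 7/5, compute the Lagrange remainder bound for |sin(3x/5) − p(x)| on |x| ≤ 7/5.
64827/3125000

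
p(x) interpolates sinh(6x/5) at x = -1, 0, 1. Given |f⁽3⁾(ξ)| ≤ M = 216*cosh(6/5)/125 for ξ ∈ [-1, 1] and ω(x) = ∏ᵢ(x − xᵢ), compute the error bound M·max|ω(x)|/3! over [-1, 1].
8*sqrt(3)*cosh(6/5)/125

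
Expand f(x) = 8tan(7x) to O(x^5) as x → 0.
56*x + 2744*x**3/3 + O(x**5)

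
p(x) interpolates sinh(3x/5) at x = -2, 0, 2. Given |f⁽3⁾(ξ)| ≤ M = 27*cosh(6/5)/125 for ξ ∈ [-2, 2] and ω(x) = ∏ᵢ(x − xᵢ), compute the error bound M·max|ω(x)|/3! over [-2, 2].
8*sqrt(3)*cosh(6/5)/125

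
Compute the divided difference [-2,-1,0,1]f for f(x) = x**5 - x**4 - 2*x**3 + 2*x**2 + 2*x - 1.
5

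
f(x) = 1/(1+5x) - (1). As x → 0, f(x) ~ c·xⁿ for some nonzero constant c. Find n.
1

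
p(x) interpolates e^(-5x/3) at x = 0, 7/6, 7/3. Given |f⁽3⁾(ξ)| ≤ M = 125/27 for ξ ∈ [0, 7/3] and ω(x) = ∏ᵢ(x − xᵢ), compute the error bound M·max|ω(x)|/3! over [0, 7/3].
42875*sqrt(3)/157464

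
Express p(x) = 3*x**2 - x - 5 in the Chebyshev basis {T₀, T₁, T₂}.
(-7/2)T₀ - T₁ + (3/2)T₂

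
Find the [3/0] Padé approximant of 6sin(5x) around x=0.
-125*x**3 + 30*x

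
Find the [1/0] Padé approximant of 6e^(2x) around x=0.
12*x + 6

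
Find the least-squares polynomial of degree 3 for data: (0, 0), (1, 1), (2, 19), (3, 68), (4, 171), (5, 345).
-1/6 + (169/252)x + (-85/42)x² + (113/36)x³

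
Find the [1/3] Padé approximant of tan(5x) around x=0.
5*x/(1 - 25*x**2/3)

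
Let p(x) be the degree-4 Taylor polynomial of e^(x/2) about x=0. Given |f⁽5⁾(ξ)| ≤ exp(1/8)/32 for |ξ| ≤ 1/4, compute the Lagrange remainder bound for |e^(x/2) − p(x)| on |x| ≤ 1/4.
exp(1/8)/3932160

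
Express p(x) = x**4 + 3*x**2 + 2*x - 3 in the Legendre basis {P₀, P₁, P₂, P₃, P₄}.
(-9/5)P₀ + (2)P₁ + (18/7)P₂ + (8/35)P₄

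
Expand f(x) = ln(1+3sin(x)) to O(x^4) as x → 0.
3*x - 9*x**2/2 + 17*x**3/2 + O(x**4)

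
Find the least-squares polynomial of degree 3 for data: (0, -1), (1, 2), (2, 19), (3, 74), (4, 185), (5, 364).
-4/7 + (-23/14)x + (-1/14)x² + (3)x³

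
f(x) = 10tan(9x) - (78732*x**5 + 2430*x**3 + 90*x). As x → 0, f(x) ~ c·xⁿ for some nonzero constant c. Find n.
7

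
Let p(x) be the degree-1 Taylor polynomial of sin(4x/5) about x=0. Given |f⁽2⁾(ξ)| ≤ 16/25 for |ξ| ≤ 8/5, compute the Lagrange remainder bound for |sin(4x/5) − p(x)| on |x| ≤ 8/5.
512/625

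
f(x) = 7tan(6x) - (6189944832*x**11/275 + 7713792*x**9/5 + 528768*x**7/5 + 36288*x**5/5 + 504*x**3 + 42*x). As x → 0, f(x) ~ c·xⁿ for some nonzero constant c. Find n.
13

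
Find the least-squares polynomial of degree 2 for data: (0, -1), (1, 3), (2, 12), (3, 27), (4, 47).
-34/35 + (8/7)x + (19/7)x²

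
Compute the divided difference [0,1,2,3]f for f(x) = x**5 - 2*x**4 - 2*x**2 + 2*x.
13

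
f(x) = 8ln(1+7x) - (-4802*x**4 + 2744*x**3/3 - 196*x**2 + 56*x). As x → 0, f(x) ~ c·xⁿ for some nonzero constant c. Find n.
5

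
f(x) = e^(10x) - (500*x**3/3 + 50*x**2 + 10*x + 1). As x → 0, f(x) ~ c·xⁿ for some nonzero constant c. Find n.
4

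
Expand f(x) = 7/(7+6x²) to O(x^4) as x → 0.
1 - 6*x**2/7 + O(x**4)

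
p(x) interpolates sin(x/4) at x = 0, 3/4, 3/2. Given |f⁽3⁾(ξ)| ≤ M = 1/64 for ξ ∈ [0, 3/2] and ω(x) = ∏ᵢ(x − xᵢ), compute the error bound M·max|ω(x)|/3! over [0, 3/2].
sqrt(3)/4096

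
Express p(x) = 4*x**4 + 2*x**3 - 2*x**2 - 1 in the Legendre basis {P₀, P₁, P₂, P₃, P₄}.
(-13/15)P₀ + (6/5)P₁ + (20/21)P₂ + (4/5)P₃ + (32/35)P₄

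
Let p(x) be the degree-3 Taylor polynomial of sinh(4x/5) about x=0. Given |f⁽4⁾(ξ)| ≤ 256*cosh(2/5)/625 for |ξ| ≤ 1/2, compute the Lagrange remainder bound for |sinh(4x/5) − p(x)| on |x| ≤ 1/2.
2*cosh(2/5)/1875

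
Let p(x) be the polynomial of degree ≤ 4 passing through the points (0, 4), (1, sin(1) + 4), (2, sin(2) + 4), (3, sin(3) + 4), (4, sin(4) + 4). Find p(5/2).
-5*sin(1)/32 - 5*sin(4)/128 + 15*sin(3)/32 + 45*sin(2)/64 + 4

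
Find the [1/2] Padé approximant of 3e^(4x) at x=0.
(4*x + 3)/(8*x**2/3 - 8*x/3 + 1)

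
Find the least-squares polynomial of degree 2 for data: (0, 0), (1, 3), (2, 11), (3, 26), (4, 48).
8/35 + (-67/70)x + (45/14)x²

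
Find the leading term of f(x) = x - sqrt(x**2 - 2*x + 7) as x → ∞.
1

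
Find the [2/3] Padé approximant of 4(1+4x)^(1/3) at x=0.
(224*x**2/9 + 64*x/3 + 4)/(-32*x**3/81 + 8*x**2/3 + 4*x + 1)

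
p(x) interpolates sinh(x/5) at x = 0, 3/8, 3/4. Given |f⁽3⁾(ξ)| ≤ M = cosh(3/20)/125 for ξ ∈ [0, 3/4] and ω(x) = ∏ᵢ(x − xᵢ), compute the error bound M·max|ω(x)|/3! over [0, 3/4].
sqrt(3)*cosh(3/20)/64000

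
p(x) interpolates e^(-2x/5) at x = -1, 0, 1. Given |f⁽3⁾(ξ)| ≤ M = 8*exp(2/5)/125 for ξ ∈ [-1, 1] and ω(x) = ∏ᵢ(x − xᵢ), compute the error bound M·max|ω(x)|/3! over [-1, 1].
8*sqrt(3)*exp(2/5)/3375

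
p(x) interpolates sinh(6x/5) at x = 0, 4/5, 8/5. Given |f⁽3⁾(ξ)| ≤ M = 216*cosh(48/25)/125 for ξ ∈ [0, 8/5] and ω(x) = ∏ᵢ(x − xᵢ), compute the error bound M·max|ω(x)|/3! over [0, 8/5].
512*sqrt(3)*cosh(48/25)/15625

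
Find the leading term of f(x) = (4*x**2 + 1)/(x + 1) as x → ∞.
4*x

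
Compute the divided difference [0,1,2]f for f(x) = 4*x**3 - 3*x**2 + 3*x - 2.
9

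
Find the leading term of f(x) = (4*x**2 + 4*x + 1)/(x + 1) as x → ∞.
4*x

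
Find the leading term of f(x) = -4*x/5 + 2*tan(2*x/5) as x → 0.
16*x**3/375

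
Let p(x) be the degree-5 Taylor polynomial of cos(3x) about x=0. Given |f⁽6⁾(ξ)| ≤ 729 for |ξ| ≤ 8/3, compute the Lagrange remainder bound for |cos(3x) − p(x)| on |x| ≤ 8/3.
16384/45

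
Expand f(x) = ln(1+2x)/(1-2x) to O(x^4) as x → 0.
2*x + 2*x**2 + 20*x**3/3 + O(x**4)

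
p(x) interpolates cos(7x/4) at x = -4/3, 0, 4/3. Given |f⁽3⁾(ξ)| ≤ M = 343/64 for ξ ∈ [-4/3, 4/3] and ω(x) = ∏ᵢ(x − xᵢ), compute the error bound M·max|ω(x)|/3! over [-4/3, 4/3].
343*sqrt(3)/729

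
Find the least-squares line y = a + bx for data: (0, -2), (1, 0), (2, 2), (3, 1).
a = -7/5, b = 11/10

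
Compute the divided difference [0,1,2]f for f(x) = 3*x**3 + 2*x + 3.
9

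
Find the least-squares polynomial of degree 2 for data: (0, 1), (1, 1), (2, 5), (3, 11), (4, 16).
18/35 + (4/7)x + (6/7)x²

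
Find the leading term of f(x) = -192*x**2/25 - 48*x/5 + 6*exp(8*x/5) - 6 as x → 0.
512*x**3/125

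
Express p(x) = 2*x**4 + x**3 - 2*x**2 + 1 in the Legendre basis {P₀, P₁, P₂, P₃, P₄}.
(11/15)P₀ + (3/5)P₁ + (-4/21)P₂ + (2/5)P₃ + (16/35)P₄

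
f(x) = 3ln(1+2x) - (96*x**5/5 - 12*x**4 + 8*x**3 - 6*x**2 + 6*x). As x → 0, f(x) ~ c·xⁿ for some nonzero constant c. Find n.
6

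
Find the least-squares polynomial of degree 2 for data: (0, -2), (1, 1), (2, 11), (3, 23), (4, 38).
-87/35 + (97/35)x + (13/7)x²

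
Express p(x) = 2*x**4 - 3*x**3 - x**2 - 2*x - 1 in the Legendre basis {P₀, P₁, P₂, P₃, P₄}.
(-14/15)P₀ + (-19/5)P₁ + (10/21)P₂ + (-6/5)P₃ + (16/35)P₄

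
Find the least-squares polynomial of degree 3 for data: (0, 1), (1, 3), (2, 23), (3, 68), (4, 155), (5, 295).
50/63 + (-209/378)x + (89/63)x² + (113/54)x³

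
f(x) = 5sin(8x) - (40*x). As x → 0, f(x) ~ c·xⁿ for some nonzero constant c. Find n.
3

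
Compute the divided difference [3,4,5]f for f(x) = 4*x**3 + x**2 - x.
49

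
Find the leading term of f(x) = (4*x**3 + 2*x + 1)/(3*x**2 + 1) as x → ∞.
4*x/3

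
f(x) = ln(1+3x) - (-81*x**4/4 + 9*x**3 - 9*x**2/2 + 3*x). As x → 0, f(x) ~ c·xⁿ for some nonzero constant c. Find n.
5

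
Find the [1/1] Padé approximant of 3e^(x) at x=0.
(3*x/2 + 3)/(1 - x/2)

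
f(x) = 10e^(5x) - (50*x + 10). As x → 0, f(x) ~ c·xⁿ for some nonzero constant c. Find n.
2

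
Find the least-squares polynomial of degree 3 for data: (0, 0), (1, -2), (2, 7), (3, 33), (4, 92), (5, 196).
-17/63 + (-137/189)x + (-265/126)x² + (109/54)x³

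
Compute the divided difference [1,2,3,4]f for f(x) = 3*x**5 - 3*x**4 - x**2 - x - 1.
165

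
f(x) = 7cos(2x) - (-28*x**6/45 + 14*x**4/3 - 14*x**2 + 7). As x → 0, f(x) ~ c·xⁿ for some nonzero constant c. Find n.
8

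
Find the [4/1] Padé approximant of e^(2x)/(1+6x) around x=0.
(14858*x**4/20895 + 27704*x**3/20895 + 13938*x**2/6965 + 13928*x/6965 + 1)/(41788*x/6965 + 1)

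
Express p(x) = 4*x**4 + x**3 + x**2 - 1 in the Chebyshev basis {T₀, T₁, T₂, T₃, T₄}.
T₀ + (3/4)T₁ + (5/2)T₂ + (1/4)T₃ + (1/2)T₄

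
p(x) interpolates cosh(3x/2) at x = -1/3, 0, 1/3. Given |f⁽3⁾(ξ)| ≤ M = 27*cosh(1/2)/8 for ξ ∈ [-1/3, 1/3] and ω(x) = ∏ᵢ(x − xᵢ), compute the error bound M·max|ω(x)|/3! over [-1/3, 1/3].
sqrt(3)*cosh(1/2)/216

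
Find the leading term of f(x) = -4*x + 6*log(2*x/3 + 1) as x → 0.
-4*x**2/3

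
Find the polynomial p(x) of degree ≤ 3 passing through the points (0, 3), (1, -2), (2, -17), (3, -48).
-x**3 - 2*x**2 - 2*x + 3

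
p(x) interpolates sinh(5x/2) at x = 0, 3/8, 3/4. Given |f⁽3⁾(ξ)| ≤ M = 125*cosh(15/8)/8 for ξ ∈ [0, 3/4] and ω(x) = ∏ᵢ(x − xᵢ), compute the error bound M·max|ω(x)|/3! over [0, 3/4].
125*sqrt(3)*cosh(15/8)/4096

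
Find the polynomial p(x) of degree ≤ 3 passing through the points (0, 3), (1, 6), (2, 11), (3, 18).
x**2 + 2*x + 3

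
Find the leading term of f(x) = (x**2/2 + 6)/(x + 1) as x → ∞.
x/2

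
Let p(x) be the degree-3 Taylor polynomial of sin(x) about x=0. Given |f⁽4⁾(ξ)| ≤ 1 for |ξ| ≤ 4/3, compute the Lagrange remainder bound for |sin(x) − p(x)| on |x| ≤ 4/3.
32/243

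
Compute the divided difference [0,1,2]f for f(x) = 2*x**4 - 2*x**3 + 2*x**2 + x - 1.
10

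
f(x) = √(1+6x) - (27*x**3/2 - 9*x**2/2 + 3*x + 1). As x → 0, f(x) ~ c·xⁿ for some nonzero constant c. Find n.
4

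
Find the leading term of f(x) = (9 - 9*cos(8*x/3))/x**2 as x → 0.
32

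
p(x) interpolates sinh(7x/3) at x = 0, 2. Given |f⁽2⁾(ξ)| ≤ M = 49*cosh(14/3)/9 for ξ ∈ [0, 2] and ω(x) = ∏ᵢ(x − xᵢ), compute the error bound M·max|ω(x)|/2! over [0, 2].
49*cosh(14/3)/18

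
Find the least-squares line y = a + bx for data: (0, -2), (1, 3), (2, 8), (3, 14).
a = -11/5, b = 53/10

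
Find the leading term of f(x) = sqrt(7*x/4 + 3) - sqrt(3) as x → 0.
7*sqrt(3)*x/24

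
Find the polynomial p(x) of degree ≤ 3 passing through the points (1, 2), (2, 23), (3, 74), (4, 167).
2*x**3 + 3*x**2 - 2*x - 1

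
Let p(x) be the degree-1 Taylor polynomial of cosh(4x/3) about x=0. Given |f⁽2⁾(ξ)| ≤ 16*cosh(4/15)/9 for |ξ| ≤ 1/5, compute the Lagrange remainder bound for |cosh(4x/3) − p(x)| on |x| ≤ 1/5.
8*cosh(4/15)/225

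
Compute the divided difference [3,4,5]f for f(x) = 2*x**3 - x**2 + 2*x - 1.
23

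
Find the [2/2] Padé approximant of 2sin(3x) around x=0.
6*x/(3*x**2/2 + 1)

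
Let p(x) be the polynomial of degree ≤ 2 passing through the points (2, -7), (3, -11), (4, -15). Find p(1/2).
-1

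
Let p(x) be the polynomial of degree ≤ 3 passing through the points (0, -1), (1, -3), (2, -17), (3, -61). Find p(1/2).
-13/8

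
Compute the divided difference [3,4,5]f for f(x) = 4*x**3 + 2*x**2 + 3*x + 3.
50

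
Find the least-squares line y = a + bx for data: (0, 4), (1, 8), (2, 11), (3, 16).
a = 39/10, b = 39/10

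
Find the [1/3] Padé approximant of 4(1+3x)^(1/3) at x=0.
(10*x + 4)/(x**3/3 - x**2/2 + 3*x/2 + 1)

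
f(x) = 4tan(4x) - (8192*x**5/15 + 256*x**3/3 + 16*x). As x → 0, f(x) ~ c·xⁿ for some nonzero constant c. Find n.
7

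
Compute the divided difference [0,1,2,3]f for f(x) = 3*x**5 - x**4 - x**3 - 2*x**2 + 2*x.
68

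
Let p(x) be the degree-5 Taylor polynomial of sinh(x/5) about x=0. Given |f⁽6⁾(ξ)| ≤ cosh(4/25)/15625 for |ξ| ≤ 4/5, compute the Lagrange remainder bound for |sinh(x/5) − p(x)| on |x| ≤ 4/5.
256*cosh(4/25)/10986328125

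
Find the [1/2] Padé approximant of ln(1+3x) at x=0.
3*x/(-3*x**2/4 + 3*x/2 + 1)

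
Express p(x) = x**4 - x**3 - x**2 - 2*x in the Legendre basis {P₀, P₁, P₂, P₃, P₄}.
(-2/15)P₀ + (-13/5)P₁ + (-2/21)P₂ + (-2/5)P₃ + (8/35)P₄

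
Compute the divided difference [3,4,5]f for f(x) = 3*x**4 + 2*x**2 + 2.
293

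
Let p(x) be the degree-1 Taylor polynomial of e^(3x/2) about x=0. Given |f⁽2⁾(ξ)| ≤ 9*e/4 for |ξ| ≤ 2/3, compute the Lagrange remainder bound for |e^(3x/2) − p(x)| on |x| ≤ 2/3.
e/2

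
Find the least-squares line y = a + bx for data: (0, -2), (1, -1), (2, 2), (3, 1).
a = -9/5, b = 6/5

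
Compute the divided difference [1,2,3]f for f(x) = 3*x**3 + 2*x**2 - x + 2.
20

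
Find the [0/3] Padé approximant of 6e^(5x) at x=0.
6/(-125*x**3/6 + 25*x**2/2 - 5*x + 1)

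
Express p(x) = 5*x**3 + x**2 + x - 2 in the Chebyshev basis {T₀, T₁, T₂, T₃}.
(-3/2)T₀ + (19/4)T₁ + (1/2)T₂ + (5/4)T₃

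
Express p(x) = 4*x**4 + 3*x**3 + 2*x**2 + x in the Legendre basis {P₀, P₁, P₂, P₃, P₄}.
(22/15)P₀ + (14/5)P₁ + (76/21)P₂ + (6/5)P₃ + (32/35)P₄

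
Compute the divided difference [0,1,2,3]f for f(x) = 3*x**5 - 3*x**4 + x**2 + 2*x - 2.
57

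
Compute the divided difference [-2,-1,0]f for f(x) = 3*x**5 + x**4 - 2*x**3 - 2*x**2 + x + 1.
-34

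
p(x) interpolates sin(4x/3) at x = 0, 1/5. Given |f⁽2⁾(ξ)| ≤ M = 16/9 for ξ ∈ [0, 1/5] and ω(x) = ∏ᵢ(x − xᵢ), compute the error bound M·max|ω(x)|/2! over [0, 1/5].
2/225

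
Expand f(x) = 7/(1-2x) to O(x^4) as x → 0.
7 + 14*x + 28*x**2 + 56*x**3 + O(x**4)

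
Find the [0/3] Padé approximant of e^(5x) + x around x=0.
1/(-521*x**3/6 + 47*x**2/2 - 6*x + 1)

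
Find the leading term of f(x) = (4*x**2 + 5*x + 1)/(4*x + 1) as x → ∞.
x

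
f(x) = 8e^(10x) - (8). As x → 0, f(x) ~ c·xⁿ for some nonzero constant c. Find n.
1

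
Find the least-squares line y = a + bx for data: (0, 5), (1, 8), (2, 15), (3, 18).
a = 23/5, b = 23/5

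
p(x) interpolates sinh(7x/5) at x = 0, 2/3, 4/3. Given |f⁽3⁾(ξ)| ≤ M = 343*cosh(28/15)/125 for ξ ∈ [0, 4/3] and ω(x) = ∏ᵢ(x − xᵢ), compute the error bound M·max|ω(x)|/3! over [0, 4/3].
2744*sqrt(3)*cosh(28/15)/91125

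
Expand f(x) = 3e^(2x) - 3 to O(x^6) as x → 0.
6*x + 6*x**2 + 4*x**3 + 2*x**4 + 4*x**5/5 + O(x**6)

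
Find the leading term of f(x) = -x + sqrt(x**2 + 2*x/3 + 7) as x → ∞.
1/3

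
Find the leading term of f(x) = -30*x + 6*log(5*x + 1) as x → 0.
-75*x**2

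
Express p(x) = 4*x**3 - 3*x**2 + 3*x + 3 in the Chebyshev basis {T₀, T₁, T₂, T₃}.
(3/2)T₀ + (6)T₁ + (-3/2)T₂ + T₃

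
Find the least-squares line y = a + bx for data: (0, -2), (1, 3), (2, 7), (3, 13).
a = -21/10, b = 49/10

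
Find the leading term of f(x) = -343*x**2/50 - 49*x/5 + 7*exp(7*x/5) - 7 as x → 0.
2401*x**3/750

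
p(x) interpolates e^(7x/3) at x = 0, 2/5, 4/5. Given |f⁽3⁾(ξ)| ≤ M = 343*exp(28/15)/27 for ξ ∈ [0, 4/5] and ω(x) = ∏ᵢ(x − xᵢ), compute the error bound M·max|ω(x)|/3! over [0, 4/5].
2744*sqrt(3)*exp(28/15)/91125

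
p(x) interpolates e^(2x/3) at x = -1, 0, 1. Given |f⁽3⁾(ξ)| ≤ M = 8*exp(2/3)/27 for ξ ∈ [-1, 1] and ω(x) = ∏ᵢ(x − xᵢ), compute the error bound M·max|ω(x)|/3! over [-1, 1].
8*sqrt(3)*exp(2/3)/729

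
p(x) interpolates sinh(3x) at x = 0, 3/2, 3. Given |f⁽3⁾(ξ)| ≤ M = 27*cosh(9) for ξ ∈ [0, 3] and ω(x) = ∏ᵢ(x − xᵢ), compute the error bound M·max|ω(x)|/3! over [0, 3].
27*sqrt(3)*cosh(9)/8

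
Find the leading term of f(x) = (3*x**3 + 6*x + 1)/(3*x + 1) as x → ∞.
x**2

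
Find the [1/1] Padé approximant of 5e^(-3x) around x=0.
(5 - 15*x/2)/(3*x/2 + 1)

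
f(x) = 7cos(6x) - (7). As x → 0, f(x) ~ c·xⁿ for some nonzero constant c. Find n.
2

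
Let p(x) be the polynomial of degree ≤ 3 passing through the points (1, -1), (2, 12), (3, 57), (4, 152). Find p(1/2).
-9/8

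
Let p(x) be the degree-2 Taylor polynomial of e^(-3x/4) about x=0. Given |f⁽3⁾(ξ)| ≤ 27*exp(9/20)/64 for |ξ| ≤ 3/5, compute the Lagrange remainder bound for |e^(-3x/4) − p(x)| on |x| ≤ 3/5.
243*exp(9/20)/16000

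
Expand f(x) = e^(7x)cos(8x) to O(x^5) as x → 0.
1 + 7*x - 15*x**2/2 - 1001*x**3/6 - 12319*x**4/24 + O(x**5)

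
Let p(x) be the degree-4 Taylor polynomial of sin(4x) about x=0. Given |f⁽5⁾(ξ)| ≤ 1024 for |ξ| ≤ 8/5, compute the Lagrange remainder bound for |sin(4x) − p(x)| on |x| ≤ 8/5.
4194304/46875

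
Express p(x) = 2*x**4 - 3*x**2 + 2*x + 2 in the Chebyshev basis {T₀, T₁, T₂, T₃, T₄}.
(5/4)T₀ + (2)T₁ + (-1/2)T₂ + (1/4)T₄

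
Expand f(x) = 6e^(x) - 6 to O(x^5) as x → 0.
6*x + 3*x**2 + x**3 + x**4/4 + O(x**5)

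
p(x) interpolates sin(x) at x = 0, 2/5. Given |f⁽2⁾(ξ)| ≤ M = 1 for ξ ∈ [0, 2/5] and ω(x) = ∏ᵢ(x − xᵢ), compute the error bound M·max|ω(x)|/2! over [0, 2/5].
1/50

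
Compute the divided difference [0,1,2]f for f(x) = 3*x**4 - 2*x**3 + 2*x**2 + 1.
17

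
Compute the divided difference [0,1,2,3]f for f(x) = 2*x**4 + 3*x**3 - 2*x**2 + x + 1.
15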